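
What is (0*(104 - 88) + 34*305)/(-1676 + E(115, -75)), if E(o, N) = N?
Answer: -610/103 ≈ -5.9223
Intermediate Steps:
(0*(104 - 88) + 34*305)/(-1676 + E(115, -75)) = (0*(104 - 88) + 34*305)/(-1676 - 75) = (0*16 + 10370)/(-1751) = (0 + 10370)*(-1/1751) = 10370*(-1/1751) = -610/103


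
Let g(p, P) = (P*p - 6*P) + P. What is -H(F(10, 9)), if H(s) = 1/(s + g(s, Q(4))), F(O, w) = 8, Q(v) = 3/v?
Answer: -4/41 ≈ -0.097561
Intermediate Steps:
g(p, P) = -5*P + P*p (g(p, P) = (-6*P + P*p) + P = -5*P + P*p)
H(s) = 1/(-15/4 + 7*s/4) (H(s) = 1/(s + (3/4)*(-5 + s)) = 1/(s + (3*(¼))*(-5 + s)) = 1/(s + 3*(-5 + s)/4) = 1/(s + (-15/4 + 3*s/4)) = 1/(-15/4 + 7*s/4))
-H(F(10, 9)) = -4/(-15 + 7*8) = -4/(-15 + 56) = -4/41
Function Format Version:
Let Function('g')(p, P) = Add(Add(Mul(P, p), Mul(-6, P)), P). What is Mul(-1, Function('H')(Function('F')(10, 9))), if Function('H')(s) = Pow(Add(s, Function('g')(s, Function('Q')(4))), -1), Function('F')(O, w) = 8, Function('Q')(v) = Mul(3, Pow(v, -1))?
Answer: Rational(-4, 41) ≈ -0.097561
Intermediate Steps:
Function('g')(p, P) = Add(Mul(-5, P), Mul(P, p)) (Function('g')(p, P) = Add(Add(Mul(-6, P), Mul(P, p)), P) = Add(Mul(-5, P), Mul(P, p)))
Function('H')(s) = Pow(Add(Rational(-15, 4), Mul(Rational(7, 4), s)), -1) (Function('H')(s) = Pow(Add(s, Mul(Mul(3, Pow(4, -1)), Add(-5, s))), -1) = Pow(Add(s, Mul(Mul(3, Rational(1, 4)), Add(-5, s))), -1) = Pow(Add(s, Mul(Rational(3, 4), Add(-5, s))), -1) = Pow(Add(s, Add(Rational(-15, 4), Mul(Rational(3, 4), s))), -1) = Pow(Add(Rational(-15, 4), Mul(Rational(7, 4), s)), -1))
Mul(-1, Function('H')(Function('F')(10, 9))) = Mul(-1, Mul(4, Pow(Add(-15, Mul(7, 8)), -1))) = Mul(-1, Mul(4, Pow(Add(-15, 56), -1))) = Mul(-1, Mul(4, Pow(41, -1))) = Mul(-1, Mul(4, Rational(1, 41))) = Mul(-1, Rational(4, 41)) = Rational(-4, 41)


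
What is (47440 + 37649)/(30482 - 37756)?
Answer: -85089/7274 ≈ -11.698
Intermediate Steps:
(47440 + 37649)/(30482 - 37756) = 85089/(-7274) = 85089*(-1/7274) = -85089/7274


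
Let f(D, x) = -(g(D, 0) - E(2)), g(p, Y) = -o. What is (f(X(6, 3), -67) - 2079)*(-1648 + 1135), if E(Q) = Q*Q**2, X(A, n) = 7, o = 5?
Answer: 1059858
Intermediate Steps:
E(Q) = Q**3
g(p, Y) = -5 (g(p, Y) = -1*5 = -5)
f(D, x) = 13 (f(D, x) = -(-5 - 1*2**3) = -(-5 - 1*8) = -(-5 - 8) = -1*(-13) = 13)
(f(X(6, 3), -67) - 2079)*(-1648 + 1135) = (13 - 2079)*(-1648 + 1135) = -2066*(-513) = 1059858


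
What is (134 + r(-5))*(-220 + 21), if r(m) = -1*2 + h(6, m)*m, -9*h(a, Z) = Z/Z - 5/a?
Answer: -1419467/54 ≈ -26286.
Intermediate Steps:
h(a, Z) = -⅑ + 5/(9*a) (h(a, Z) = -(Z/Z - 5/a)/9 = -(1 - 5/a)/9 = -⅑ + 5/(9*a))
r(m) = -2 - m/54 (r(m) = -1*2 + ((⅑)*(5 - 1*6)/6)*m = -2 + ((⅑)*(⅙)*(5 - 6))*m = -2 + ((⅑)*(⅙)*(-1))*m = -2 - m/54)
(134 + r(-5))*(-220 + 21) = (134 + (-2 - 1/54*(-5)))*(-220 + 21) = (134 + (-2 + 5/54))*(-199) = (134 - 103/54)*(-199) = (7133/54)*(-199) = -1419467/54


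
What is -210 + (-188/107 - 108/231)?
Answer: -1748518/8239 ≈ -212.22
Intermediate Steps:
-210 + (-188/107 - 108/231) = -210 + (-188*1/107 - 108*1/231) = -210 + (-188/107 - 36/77) = -210 - 18328/8239 = -1748518/8239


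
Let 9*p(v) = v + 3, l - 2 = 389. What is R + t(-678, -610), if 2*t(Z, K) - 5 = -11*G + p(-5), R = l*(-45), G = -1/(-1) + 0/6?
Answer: -158383/9 ≈ -17598.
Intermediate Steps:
l = 391 (l = 2 + 389 = 391)
G = 1 (G = -1*(-1) + 0*(1/6) = 1 + 0 = 1)
p(v) = 1/3 + v/9 (p(v) = (v + 3)/9 = (3 + v)/9 = 1/3 + v/9)
R = -17595 (R = 391*(-45) = -17595)
t(Z, K) = -28/9 (t(Z, K) = 5/2 + (-11*1 + (1/3 + (1/9)*(-5)))/2 = 5/2 + (-11 + (1/3 - 5/9))/2 = 5/2 + (-11 - 2/9)/2 = 5/2 + (1/2)*(-101/9) = 5/2 - 101/18 = -28/9)
R + t(-678, -610) = -17595 - 28/9 = -158383/9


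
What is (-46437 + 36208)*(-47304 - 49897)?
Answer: 994269029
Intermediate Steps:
(-46437 + 36208)*(-47304 - 49897) = -10229*(-97201) = 994269029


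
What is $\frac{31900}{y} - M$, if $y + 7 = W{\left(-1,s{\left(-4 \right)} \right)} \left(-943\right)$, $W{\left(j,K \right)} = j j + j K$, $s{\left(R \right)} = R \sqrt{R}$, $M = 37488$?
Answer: $- \frac{541844470442}{14453609} + \frac{60163400 i}{14453609} \approx -37489.0 + 4.1625 i$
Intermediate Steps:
$s{\left(R \right)} = R^{\frac{3}{2}}$
$W{\left(j,K \right)} = j^{2} + K j$
$y = -950 - 7544 i$ ($y = -7 + - (\left(-4\right)^{\frac{3}{2}} - 1) \left(-943\right) = -7 + - (- 8 i - 1) \left(-943\right) = -7 + - (-1 - 8 i) \left(-943\right) = -7 + \left(1 + 8 i\right) \left(-943\right) = -7 - \left(943 + 7544 i\right) = -950 - 7544 i \approx -950.0 - 7544.0 i$)
$\frac{31900}{y} - M = \frac{31900}{-950 - 7544 i} - 37488 = 31900 \frac{-950 + 7544 i}{57814436} - 37488 = \frac{7975 \left(-950 + 7544 i\right)}{14453609} - 37488 = -37488 + \frac{7975 \left(-950 + 7544 i\right)}{14453609}$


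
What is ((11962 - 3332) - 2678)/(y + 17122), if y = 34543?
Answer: 5952/51665 ≈ 0.11520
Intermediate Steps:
((11962 - 3332) - 2678)/(y + 17122) = ((11962 - 3332) - 2678)/(34543 + 17122) = (8630 - 2678)/51665 = 5952*(1/51665) = 5952/51665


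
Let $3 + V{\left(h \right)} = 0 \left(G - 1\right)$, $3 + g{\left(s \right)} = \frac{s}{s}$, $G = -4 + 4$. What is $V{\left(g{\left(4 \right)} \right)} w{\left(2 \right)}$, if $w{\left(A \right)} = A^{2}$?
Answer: $-12$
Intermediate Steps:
$G = 0$
$g{\left(s \right)} = -2$ ($g{\left(s \right)} = -3 + \frac{s}{s} = -3 + 1 = -2$)
$V{\left(h \right)} = -3$ ($V{\left(h \right)} = -3 + 0 \left(0 - 1\right) = -3 + 0 \left(-1\right) = -3 + 0 = -3$)
$V{\left(g{\left(4 \right)} \right)} w{\left(2 \right)} = - 3 \cdot 2^{2} = \left(-3\right) 4 = -12$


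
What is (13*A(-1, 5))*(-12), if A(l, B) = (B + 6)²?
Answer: -18876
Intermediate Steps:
A(l, B) = (6 + B)²
(13*A(-1, 5))*(-12) = (13*(6 + 5)²)*(-12) = (13*11²)*(-12) = (13*121)*(-12) = 1573*(-12) = -18876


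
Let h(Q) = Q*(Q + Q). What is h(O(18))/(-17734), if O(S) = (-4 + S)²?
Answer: -38416/8867 ≈ -4.3325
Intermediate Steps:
h(Q) = 2*Q² (h(Q) = Q*(2*Q) = 2*Q²)
h(O(18))/(-17734) = (2*((-4 + 18)²)²)/(-17734) = (2*(14²)²)*(-1/17734) = (2*196²)*(-1/17734) = (2*38416)*(-1/17734) = 76832*(-1/17734) = -38416/8867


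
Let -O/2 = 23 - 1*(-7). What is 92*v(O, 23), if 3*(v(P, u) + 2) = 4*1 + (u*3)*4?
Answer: 25208/3 ≈ 8402.7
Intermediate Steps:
O = -60 (O = -2*(23 - 1*(-7)) = -2*(23 + 7) = -2*30 = -60)
v(P, u) = -⅔ + 4*u (v(P, u) = -2 + (4*1 + (u*3)*4)/3 = -2 + (4 + (3*u)*4)/3 = -2 + (4 + 12*u)/3 = -2 + (4/3 + 4*u) = -⅔ + 4*u)
92*v(O, 23) = 92*(-⅔ + 4*23) = 92*(-⅔ + 92) = 92*(274/3) = 25208/3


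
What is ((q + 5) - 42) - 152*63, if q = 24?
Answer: -9589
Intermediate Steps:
((q + 5) - 42) - 152*63 = ((24 + 5) - 42) - 152*63 = (29 - 42) - 9576 = -13 - 9576 = -9589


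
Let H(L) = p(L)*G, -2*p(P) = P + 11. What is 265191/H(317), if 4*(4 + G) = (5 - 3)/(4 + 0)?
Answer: 530382/1271 ≈ 417.29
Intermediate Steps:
p(P) = -11/2 - P/2 (p(P) = -(P + 11)/2 = -(11 + P)/2 = -11/2 - P/2)
G = -31/8 (G = -4 + ((5 - 3)/(4 + 0))/4 = -4 + (2/4)/4 = -4 + (2*(¼))/4 = -4 + (¼)*(½) = -4 + ⅛ = -31/8 ≈ -3.8750)
H(L) = 341/16 + 31*L/16 (H(L) = (-11/2 - L/2)*(-31/8) = 341/16 + 31*L/16)
265191/H(317) = 265191/(341/16 + (31/16)*317) = 265191/(341/16 + 9827/16) = 265191/(1271/2) = 265191*(2/1271) = 530382/1271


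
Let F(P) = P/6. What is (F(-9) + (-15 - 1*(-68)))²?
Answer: 10609/4 ≈ 2652.3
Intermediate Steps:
F(P) = P/6 (F(P) = P*(⅙) = P/6)
(F(-9) + (-15 - 1*(-68)))² = ((⅙)*(-9) + (-15 - 1*(-68)))² = (-3/2 + (-15 + 68))² = (-3/2 + 53)² = (103/2)² = 10609/4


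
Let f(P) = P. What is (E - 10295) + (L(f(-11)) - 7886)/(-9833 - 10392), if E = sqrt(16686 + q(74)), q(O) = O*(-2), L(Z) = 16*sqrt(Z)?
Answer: -208208489/20225 + sqrt(16538) - 16*I*sqrt(11)/20225 ≈ -10166.0 - 0.0026238*I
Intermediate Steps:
q(O) = -2*O
E = sqrt(16538) (E = sqrt(16686 - 2*74) = sqrt(16686 - 148) = sqrt(16538) ≈ 128.60)
(E - 10295) + (L(f(-11)) - 7886)/(-9833 - 10392) = (sqrt(16538) - 10295) + (16*sqrt(-11) - 7886)/(-9833 - 10392) = (-10295 + sqrt(16538)) + (16*(I*sqrt(11)) - 7886)/(-20225) = (-10295 + sqrt(16538)) + (16*I*sqrt(11) - 7886)*(-1/20225) = (-10295 + sqrt(16538)) + (-7886 + 16*I*sqrt(11))*(-1/20225) = (-10295 + sqrt(16538)) + (7886/20225 - 16*I*sqrt(11)/20225) = -208208489/20225 + sqrt(16538) - 16*I*sqrt(11)/20225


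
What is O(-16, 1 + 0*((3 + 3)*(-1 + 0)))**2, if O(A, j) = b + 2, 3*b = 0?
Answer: 4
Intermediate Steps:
b = 0 (b = (1/3)*0 = 0)
O(A, j) = 2 (O(A, j) = 0 + 2 = 2)
O(-16, 1 + 0*((3 + 3)*(-1 + 0)))**2 = 2**2 = 4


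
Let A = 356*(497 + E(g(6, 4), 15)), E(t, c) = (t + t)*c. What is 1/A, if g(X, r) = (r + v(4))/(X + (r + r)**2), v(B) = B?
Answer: 7/1247068 ≈ 5.6132e-6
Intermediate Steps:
g(X, r) = (4 + r)/(X + 4*r**2) (g(X, r) = (r + 4)/(X + (r + r)**2) = (4 + r)/(X + (2*r)**2) = (4 + r)/(X + 4*r**2))
E(t, c) = 2*c*t (E(t, c) = (2*t)*c = 2*c*t)
A = 1247068/7 (A = 356*(497 + 2*15*((4 + 4)/(6 + 4*4**2))) = 356*(497 + 2*15*(8/(6 + 4*16))) = 356*(497 + 2*15*(8/(6 + 64))) = 356*(497 + 2*15*(8/70)) = 356*(497 + 2*15*((1/70)*8)) = 356*(497 + 2*15*(4/35)) = 356*(497 + 24/7) = 356*(3503/7) = 1247068/7 ≈ 1.7815e+5)
1/A = 1/(1247068/7) = 7/1247068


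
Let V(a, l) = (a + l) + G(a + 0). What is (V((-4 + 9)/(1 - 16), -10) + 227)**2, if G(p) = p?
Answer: 421201/9 ≈ 46800.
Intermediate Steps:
V(a, l) = l + 2*a (V(a, l) = (a + l) + (a + 0) = (a + l) + a = l + 2*a)
(V((-4 + 9)/(1 - 16), -10) + 227)**2 = ((-10 + 2*((-4 + 9)/(1 - 16))) + 227)**2 = ((-10 + 2*(5/(-15))) + 227)**2 = ((-10 + 2*(5*(-1/15))) + 227)**2 = ((-10 + 2*(-1/3)) + 227)**2 = ((-10 - 2/3) + 227)**2 = (-32/3 + 227)**2 = (649/3)**2 = 421201/9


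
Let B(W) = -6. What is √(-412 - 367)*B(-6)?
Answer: -6*I*√779 ≈ -167.46*I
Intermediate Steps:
√(-412 - 367)*B(-6) = √(-412 - 367)*(-6) = √(-779)*(-6) = (I*√779)*(-6) = -6*I*√779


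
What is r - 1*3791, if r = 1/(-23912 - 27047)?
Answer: -193185570/50959 ≈ -3791.0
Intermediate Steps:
r = -1/50959 (r = 1/(-50959) = -1/50959 ≈ -1.9624e-5)
r - 1*3791 = -1/50959 - 1*3791 = -1/50959 - 3791 = -193185570/50959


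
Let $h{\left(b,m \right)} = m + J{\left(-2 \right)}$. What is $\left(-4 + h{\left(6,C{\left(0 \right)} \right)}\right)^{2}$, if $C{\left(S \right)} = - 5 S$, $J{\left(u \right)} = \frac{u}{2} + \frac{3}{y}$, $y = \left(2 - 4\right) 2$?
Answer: $\frac{529}{16} \approx 33.063$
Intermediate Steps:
$y = -4$ ($y = \left(2 - 4\right) 2 = \left(-2\right) 2 = -4$)
$J{\left(u \right)} = - \frac{3}{4} + \frac{u}{2}$ ($J{\left(u \right)} = \frac{u}{2} + \frac{3}{-4} = u \frac{1}{2} + 3 \left(- \frac{1}{4}\right) = \frac{u}{2} - \frac{3}{4} = - \frac{3}{4} + \frac{u}{2}$)
$h{\left(b,m \right)} = - \frac{7}{4} + m$ ($h{\left(b,m \right)} = m + \left(- \frac{3}{4} + \frac{1}{2} \left(-2\right)\right) = m - \frac{7}{4} = - \frac{7}{4} + m$)
$\left(-4 + h{\left(6,C{\left(0 \right)} \right)}\right)^{2} = \left(-4 - \frac{7}{4}\right)^{2} = \left(- \frac{23}{4}\right)^{2} = \frac{529}{16}$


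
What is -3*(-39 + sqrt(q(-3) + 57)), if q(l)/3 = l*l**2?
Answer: 117 - 6*I*sqrt(6) ≈ 117.0 - 14.697*I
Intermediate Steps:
q(l) = 3*l**3 (q(l) = 3*(l*l**2) = 3*l**3)
-3*(-39 + sqrt(q(-3) + 57)) = -3*(-39 + sqrt(3*(-3)**3 + 57)) = -3*(-39 + sqrt(3*(-27) + 57)) = -3*(-39 + sqrt(-81 + 57)) = -3*(-39 + sqrt(-24)) = -3*(-39 + 2*I*sqrt(6)) = 117 - 6*I*sqrt(6)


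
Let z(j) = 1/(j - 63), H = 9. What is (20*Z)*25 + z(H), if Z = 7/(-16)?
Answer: -23627/108 ≈ -218.77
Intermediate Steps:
Z = -7/16 (Z = 7*(-1/16) = -7/16 ≈ -0.43750)
z(j) = 1/(-63 + j)
(20*Z)*25 + z(H) = (20*(-7/16))*25 + 1/(-63 + 9) = -35/4*25 + 1/(-54) = -875/4 - 1/54 = -23627/108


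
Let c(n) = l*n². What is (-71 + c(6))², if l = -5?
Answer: 63001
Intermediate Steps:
c(n) = -5*n²
(-71 + c(6))² = (-71 - 5*6²)² = (-71 - 5*36)² = (-71 - 180)² = (-251)² = 63001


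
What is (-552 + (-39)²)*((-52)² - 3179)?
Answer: -460275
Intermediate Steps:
(-552 + (-39)²)*((-52)² - 3179) = (-552 + 1521)*(2704 - 3179) = 969*(-475) = -460275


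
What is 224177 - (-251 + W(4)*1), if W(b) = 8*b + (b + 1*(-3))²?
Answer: 224395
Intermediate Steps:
W(b) = (-3 + b)² + 8*b (W(b) = 8*b + (b - 3)² = 8*b + (-3 + b)² = (-3 + b)² + 8*b)
224177 - (-251 + W(4)*1) = 224177 - (-251 + ((-3 + 4)² + 8*4)*1) = 224177 - (-251 + (1² + 32)*1) = 224177 - (-251 + (1 + 32)*1) = 224177 - (-251 + 33*1) = 224177 - (-251 + 33) = 224177 - 1*(-218) = 224177 + 218 = 224395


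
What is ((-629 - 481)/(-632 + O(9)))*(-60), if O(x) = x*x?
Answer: -66600/551 ≈ -120.87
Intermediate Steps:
O(x) = x²
((-629 - 481)/(-632 + O(9)))*(-60) = ((-629 - 481)/(-632 + 9²))*(-60) = -1110/(-632 + 81)*(-60) = -1110/(-551)*(-60) = -1110*(-1/551)*(-60) = (1110/551)*(-60) = -66600/551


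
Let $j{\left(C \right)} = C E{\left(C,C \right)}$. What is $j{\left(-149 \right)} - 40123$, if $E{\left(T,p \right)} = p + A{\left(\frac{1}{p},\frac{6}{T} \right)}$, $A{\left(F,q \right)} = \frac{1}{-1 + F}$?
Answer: $- \frac{2666099}{150} \approx -17774.0$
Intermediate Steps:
$E{\left(T,p \right)} = p + \frac{1}{-1 + \frac{1}{p}}$
$j{\left(C \right)} = \frac{C^{2} \left(-2 + C\right)}{-1 + C}$ ($j{\left(C \right)} = C \frac{C \left(-2 + C\right)}{-1 + C} = \frac{C^{2} \left(-2 + C\right)}{-1 + C}$)
$j{\left(-149 \right)} - 40123 = \frac{\left(-149\right)^{2} \left(-2 - 149\right)}{-1 - 149} - 40123 = 22201 \frac{1}{-150} \left(-151\right) - 40123 = 22201 \left(- \frac{1}{150}\right) \left(-151\right) - 40123 = \frac{3352351}{150} - 40123 = - \frac{2666099}{150}$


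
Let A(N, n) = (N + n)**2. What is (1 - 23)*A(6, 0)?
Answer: -792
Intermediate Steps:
(1 - 23)*A(6, 0) = (1 - 23)*(6 + 0)**2 = -22*6**2 = -22*36 = -792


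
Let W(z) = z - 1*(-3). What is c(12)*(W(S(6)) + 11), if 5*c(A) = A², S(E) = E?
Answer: 576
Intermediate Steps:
W(z) = 3 + z (W(z) = z + 3 = 3 + z)
c(A) = A²/5
c(12)*(W(S(6)) + 11) = ((⅕)*12²)*((3 + 6) + 11) = ((⅕)*144)*(9 + 11) = (144/5)*20 = 576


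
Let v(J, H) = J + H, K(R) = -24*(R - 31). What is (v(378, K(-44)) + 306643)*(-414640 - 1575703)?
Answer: -614659715603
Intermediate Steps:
K(R) = 744 - 24*R (K(R) = -24*(-31 + R) = 744 - 24*R)
v(J, H) = H + J
(v(378, K(-44)) + 306643)*(-414640 - 1575703) = (((744 - 24*(-44)) + 378) + 306643)*(-414640 - 1575703) = (((744 + 1056) + 378) + 306643)*(-1990343) = ((1800 + 378) + 306643)*(-1990343) = (2178 + 306643)*(-1990343) = 308821*(-1990343) = -614659715603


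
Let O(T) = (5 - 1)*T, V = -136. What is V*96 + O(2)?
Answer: -13048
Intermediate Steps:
O(T) = 4*T
V*96 + O(2) = -136*96 + 4*2 = -13056 + 8 = -13048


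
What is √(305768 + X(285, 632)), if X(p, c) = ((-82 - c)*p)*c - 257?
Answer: I*√128300169 ≈ 11327.0*I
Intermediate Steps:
X(p, c) = -257 + c*p*(-82 - c) (X(p, c) = (p*(-82 - c))*c - 257 = c*p*(-82 - c) - 257 = -257 + c*p*(-82 - c))
√(305768 + X(285, 632)) = √(305768 + (-257 - 1*285*632² - 82*632*285)) = √(305768 + (-257 - 1*285*399424 - 14769840)) = √(305768 + (-257 - 113835840 - 14769840)) = √(305768 - 128605937) = √(-128300169) = I*√128300169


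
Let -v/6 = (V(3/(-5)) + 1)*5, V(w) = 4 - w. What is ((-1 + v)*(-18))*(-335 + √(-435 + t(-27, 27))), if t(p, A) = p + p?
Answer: -1019070 + 3042*I*√489 ≈ -1.0191e+6 + 67269.0*I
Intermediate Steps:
t(p, A) = 2*p
v = -168 (v = -6*((4 - 3/(-5)) + 1)*5 = -6*((4 - 3*(-1)/5) + 1)*5 = -6*((4 - 1*(-⅗)) + 1)*5 = -6*((4 + ⅗) + 1)*5 = -6*(23/5 + 1)*5 = -168*5/5 = -6*28 = -168)
((-1 + v)*(-18))*(-335 + √(-435 + t(-27, 27))) = ((-1 - 168)*(-18))*(-335 + √(-435 + 2*(-27))) = (-169*(-18))*(-335 + √(-435 - 54)) = 3042*(-335 + √(-489)) = 3042*(-335 + I*√489) = -1019070 + 3042*I*√489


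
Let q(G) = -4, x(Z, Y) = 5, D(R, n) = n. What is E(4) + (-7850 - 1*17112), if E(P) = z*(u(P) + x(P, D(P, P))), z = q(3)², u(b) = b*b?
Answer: -24626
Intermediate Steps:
u(b) = b²
z = 16 (z = (-4)² = 16)
E(P) = 80 + 16*P² (E(P) = 16*(P² + 5) = 16*(5 + P²) = 80 + 16*P²)
E(4) + (-7850 - 1*17112) = (80 + 16*4²) + (-7850 - 1*17112) = (80 + 16*16) + (-7850 - 17112) = (80 + 256) - 24962 = 336 - 24962 = -24626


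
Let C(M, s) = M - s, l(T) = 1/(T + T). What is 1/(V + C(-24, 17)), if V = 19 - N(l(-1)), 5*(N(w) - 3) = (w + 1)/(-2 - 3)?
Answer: -50/1249 ≈ -0.040032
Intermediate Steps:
l(T) = 1/(2*T)
N(w) = 74/25 - w/25 (N(w) = 3 + ((w + 1)/(-2 - 3))/5 = 3 + ((1 + w)/(-5))/5 = 3 + ((1 + w)*(-1/5))/5 = 3 + (-1/5 - w/5)/5 = 3 + (-1/25 - w/25) = 74/25 - w/25)
V = 801/50 (V = 19 - (74/25 - 1/(50*(-1))) = 19 - (74/25 - (-1)/50) = 19 - (74/25 - 1/25*(-1/2)) = 19 - (74/25 + 1/50) = 19 - 1*149/50 = 19 - 149/50 = 801/50 ≈ 16.020)
1/(V + C(-24, 17)) = 1/(801/50 + (-24 - 1*17)) = 1/(801/50 + (-24 - 17)) = 1/(801/50 - 41) = 1/(-1249/50) = -50/1249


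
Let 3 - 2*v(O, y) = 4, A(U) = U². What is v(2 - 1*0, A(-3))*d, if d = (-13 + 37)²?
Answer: -288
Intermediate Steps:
v(O, y) = -½ (v(O, y) = 3/2 - ½*4 = 3/2 - 2 = -½)
d = 576 (d = 24² = 576)
v(2 - 1*0, A(-3))*d = -½*576 = -288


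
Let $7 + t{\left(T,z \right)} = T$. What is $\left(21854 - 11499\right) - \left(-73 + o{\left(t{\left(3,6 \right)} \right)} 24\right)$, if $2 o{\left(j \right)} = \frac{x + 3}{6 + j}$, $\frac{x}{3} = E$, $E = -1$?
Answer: $10428$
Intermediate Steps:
$x = -3$ ($x = 3 \left(-1\right) = -3$)
$t{\left(T,z \right)} = -7 + T$
$o{\left(j \right)} = 0$ ($o{\left(j \right)} = \frac{\left(-3 + 3\right) \frac{1}{6 + j}}{2} = \frac{0 \frac{1}{6 + j}}{2} = \frac{1}{2} \cdot 0 = 0$)
$\left(21854 - 11499\right) - \left(-73 + o{\left(t{\left(3,6 \right)} \right)} 24\right) = \left(21854 - 11499\right) - \left(-73 + 0 \cdot 24\right) = \left(21854 - 11499\right) - \left(-73 + 0\right) = 10355 - -73 = 10355 + 73 = 10428$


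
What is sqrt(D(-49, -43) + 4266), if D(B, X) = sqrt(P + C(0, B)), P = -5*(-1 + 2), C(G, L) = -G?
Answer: sqrt(4266 + I*sqrt(5)) ≈ 65.315 + 0.0171*I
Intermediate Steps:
P = -5 (P = -5*1 = -5)
D(B, X) = I*sqrt(5) (D(B, X) = sqrt(-5 - 1*0) = sqrt(-5 + 0) = sqrt(-5) = I*sqrt(5))
sqrt(D(-49, -43) + 4266) = sqrt(I*sqrt(5) + 4266) = sqrt(4266 + I*sqrt(5))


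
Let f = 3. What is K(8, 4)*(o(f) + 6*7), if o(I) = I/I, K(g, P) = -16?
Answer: -688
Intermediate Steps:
o(I) = 1
K(8, 4)*(o(f) + 6*7) = -16*(1 + 6*7) = -16*(1 + 42) = -16*43 = -688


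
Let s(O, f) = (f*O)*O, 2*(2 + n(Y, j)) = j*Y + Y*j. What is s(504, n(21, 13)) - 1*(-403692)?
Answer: 69242028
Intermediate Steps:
n(Y, j) = -2 + Y*j (n(Y, j) = -2 + (j*Y + Y*j)/2 = -2 + (Y*j + Y*j)/2 = -2 + (2*Y*j)/2 = -2 + Y*j)
s(O, f) = f*O² (s(O, f) = (O*f)*O = f*O²)
s(504, n(21, 13)) - 1*(-403692) = (-2 + 21*13)*504² - 1*(-403692) = (-2 + 273)*254016 + 403692 = 271*254016 + 403692 = 68838336 + 403692 = 69242028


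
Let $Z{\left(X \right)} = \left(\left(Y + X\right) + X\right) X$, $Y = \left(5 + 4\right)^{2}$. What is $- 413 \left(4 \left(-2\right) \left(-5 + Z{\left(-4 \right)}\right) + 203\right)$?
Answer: $-1065127$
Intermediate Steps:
$Y = 81$ ($Y = 9^{2} = 81$)
$Z{\left(X \right)} = X \left(81 + 2 X\right)$ ($Z{\left(X \right)} = \left(\left(81 + X\right) + X\right) X = \left(81 + 2 X\right) X = X \left(81 + 2 X\right)$)
$- 413 \left(4 \left(-2\right) \left(-5 + Z{\left(-4 \right)}\right) + 203\right) = - 413 \left(4 \left(-2\right) \left(-5 - 4 \left(81 + 2 \left(-4\right)\right)\right) + 203\right) = - 413 \left(- 8 \left(-5 - 4 \left(81 - 8\right)\right) + 203\right) = - 413 \left(- 8 \left(-5 - 292\right) + 203\right) = - 413 \left(\left(-8\right) \left(-297\right) + 203\right) = - 413 \left(2376 + 203\right) = \left(-413\right) 2579 = -1065127$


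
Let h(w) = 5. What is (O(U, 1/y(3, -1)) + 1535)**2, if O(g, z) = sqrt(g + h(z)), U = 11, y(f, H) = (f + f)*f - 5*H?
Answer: 2368521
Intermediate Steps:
y(f, H) = -5*H + 2*f**2 (y(f, H) = (2*f)*f - 5*H = 2*f**2 - 5*H = -5*H + 2*f**2)
O(g, z) = sqrt(5 + g) (O(g, z) = sqrt(g + 5) = sqrt(5 + g))
(O(U, 1/y(3, -1)) + 1535)**2 = (sqrt(5 + 11) + 1535)**2 = (sqrt(16) + 1535)**2 = (4 + 1535)**2 = 1539**2 = 2368521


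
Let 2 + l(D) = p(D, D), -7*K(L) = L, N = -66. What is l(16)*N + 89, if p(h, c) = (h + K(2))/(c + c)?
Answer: 10561/56 ≈ 188.59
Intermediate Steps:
K(L) = -L/7
p(h, c) = (-2/7 + h)/(2*c) (p(h, c) = (h - ⅐*2)/(c + c) = (h - 2/7)/((2*c)) = (-2/7 + h)*(1/(2*c)) = (-2/7 + h)/(2*c))
l(D) = -2 + (-2 + 7*D)/(14*D)
l(16)*N + 89 = ((1/14)*(-2 - 21*16)/16)*(-66) + 89 = ((1/14)*(1/16)*(-2 - 336))*(-66) + 89 = ((1/14)*(1/16)*(-338))*(-66) + 89 = -169/112*(-66) + 89 = 5577/56 + 89 = 10561/56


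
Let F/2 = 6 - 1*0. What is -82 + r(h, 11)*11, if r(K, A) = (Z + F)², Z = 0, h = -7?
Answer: 1502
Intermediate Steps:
F = 12 (F = 2*(6 - 1*0) = 2*(6 + 0) = 2*6 = 12)
r(K, A) = 144 (r(K, A) = (0 + 12)² = 12² = 144)
-82 + r(h, 11)*11 = -82 + 144*11 = -82 + 1584 = 1502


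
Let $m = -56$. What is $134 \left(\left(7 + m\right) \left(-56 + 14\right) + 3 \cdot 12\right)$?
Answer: $280596$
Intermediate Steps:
$134 \left(\left(7 + m\right) \left(-56 + 14\right) + 3 \cdot 12\right) = 134 \left(\left(7 - 56\right) \left(-56 + 14\right) + 3 \cdot 12\right) = 134 \left(\left(-49\right) \left(-42\right) + 36\right) = 134 \left(2058 + 36\right) = 134 \cdot 2094 = 280596$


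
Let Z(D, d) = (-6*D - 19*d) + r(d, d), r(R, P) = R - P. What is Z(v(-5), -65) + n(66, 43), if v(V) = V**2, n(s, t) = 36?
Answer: 1121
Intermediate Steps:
Z(D, d) = -19*d - 6*D (Z(D, d) = (-6*D - 19*d) + (d - d) = (-19*d - 6*D) + 0 = -19*d - 6*D)
Z(v(-5), -65) + n(66, 43) = (-19*(-65) - 6*(-5)**2) + 36 = (1235 - 6*25) + 36 = (1235 - 150) + 36 = 1085 + 36 = 1121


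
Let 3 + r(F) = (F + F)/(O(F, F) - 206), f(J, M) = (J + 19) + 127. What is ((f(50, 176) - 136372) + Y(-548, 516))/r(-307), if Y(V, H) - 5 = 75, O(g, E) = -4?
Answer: 1786260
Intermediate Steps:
f(J, M) = 146 + J (f(J, M) = (19 + J) + 127 = 146 + J)
Y(V, H) = 80 (Y(V, H) = 5 + 75 = 80)
r(F) = -3 - F/105 (r(F) = -3 + (F + F)/(-4 - 206) = -3 + (2*F)/(-210) = -3 + (2*F)*(-1/210) = -3 - F/105)
((f(50, 176) - 136372) + Y(-548, 516))/r(-307) = (((146 + 50) - 136372) + 80)/(-3 - 1/105*(-307)) = ((196 - 136372) + 80)/(-3 + 307/105) = (-136176 + 80)/(-8/105) = -136096*(-105/8) = 1786260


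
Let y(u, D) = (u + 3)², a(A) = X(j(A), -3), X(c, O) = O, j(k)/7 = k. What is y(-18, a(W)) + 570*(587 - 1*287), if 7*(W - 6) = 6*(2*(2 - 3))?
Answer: 171225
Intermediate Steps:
W = 30/7 (W = 6 + (6*(2*(2 - 3)))/7 = 6 + (6*(2*(-1)))/7 = 6 + (6*(-2))/7 = 6 + (⅐)*(-12) = 6 - 12/7 = 30/7 ≈ 4.2857)
j(k) = 7*k
a(A) = -3
y(u, D) = (3 + u)²
y(-18, a(W)) + 570*(587 - 1*287) = (3 - 18)² + 570*(587 - 1*287) = (-15)² + 570*(587 - 287) = 225 + 570*300 = 225 + 171000 = 171225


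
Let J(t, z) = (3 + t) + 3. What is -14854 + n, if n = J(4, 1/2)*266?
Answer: -12194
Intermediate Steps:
J(t, z) = 6 + t
n = 2660 (n = (6 + 4)*266 = 10*266 = 2660)
-14854 + n = -14854 + 2660 = -12194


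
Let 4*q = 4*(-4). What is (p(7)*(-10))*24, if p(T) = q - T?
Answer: 2640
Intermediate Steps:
q = -4 (q = (4*(-4))/4 = (¼)*(-16) = -4)
p(T) = -4 - T
(p(7)*(-10))*24 = ((-4 - 1*7)*(-10))*24 = ((-4 - 7)*(-10))*24 = -11*(-10)*24 = 110*24 = 2640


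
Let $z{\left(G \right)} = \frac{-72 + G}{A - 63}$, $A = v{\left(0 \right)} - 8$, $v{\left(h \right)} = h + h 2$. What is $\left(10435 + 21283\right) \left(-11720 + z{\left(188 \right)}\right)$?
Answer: $- \frac{26396861448}{71} \approx -3.7179 \cdot 10^{8}$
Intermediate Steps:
$v{\left(h \right)} = 3 h$ ($v{\left(h \right)} = h + 2 h = 3 h$)
$A = -8$ ($A = 3 \cdot 0 - 8 = 0 - 8 = -8$)
$z{\left(G \right)} = \frac{72}{71} - \frac{G}{71}$ ($z{\left(G \right)} = \frac{-72 + G}{-8 - 63} = \frac{-72 + G}{-71} = \left(-72 + G\right) \left(- \frac{1}{71}\right) = \frac{72}{71} - \frac{G}{71}$)
$\left(10435 + 21283\right) \left(-11720 + z{\left(188 \right)}\right) = \left(10435 + 21283\right) \left(-11720 + \left(\frac{72}{71} - \frac{188}{71}\right)\right) = 31718 \left(-11720 + \left(\frac{72}{71} - \frac{188}{71}\right)\right) = 31718 \left(-11720 - \frac{116}{71}\right) = 31718 \left(- \frac{832236}{71}\right) = - \frac{26396861448}{71}$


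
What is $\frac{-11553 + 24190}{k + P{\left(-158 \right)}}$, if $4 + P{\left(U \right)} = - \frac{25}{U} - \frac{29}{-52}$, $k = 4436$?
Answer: $\frac{51912796}{18209597} \approx 2.8508$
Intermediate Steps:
$P{\left(U \right)} = - \frac{179}{52} - \frac{25}{U}$ ($P{\left(U \right)} = -4 - \left(- \frac{29}{52} + \frac{25}{U}\right) = -4 + \left(- \frac{25}{U} + \frac{29}{52}\right) = -4 + \left(\frac{29}{52} - \frac{25}{U}\right) = - \frac{179}{52} - \frac{25}{U}$)
$\frac{-11553 + 24190}{k + P{\left(-158 \right)}} = \frac{-11553 + 24190}{4436 - \left(\frac{179}{52} + \frac{25}{-158}\right)} = \frac{12637}{4436 - \frac{13491}{4108}} = \frac{12637}{\frac{18209597}{4108}} = 12637 \cdot \frac{4108}{18209597} = \frac{51912796}{18209597}$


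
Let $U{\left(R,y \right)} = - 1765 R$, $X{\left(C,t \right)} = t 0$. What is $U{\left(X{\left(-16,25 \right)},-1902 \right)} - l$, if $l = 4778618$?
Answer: $-4778618$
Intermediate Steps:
$X{\left(C,t \right)} = 0$
$U{\left(X{\left(-16,25 \right)},-1902 \right)} - l = \left(-1765\right) 0 - 4778618 = 0 - 4778618 = -4778618$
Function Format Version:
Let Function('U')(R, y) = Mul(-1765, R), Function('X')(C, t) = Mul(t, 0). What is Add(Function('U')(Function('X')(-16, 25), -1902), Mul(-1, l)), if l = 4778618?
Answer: -4778618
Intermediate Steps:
Function('X')(C, t) = 0
Add(Function('U')(Function('X')(-16, 25), -1902), Mul(-1, l)) = Add(Mul(-1765, 0), Mul(-1, 4778618)) = Add(0, -4778618) = -4778618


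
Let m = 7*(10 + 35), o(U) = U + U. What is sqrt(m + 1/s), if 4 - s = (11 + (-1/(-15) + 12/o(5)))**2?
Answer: 3*sqrt(9503150965)/16478 ≈ 17.748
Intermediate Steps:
o(U) = 2*U
m = 315 (m = 7*45 = 315)
s = -32956/225 (s = 4 - (11 + (-1/(-15) + 12/((2*5))))**2 = 4 - (11 + (-1*(-1/15) + 12/10))**2 = 4 - (11 + (1/15 + 12*(1/10)))**2 = 4 - (11 + (1/15 + 6/5))**2 = 4 - (11 + 19/15)**2 = 4 - (184/15)**2 = 4 - 1*33856/225 = 4 - 33856/225 = -32956/225 ≈ -146.47)
sqrt(m + 1/s) = sqrt(315 + 1/(-32956/225)) = sqrt(315 - 225/32956) = sqrt(10380915/32956) = 3*sqrt(9503150965)/16478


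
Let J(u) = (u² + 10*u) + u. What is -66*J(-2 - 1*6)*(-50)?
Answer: -79200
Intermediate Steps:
J(u) = u² + 11*u
-66*J(-2 - 1*6)*(-50) = -66*(-2 - 1*6)*(11 + (-2 - 1*6))*(-50) = -66*(-2 - 6)*(11 + (-2 - 6))*(-50) = -(-528)*(11 - 8)*(-50) = -(-528)*3*(-50) = -66*(-24)*(-50) = 1584*(-50) = -79200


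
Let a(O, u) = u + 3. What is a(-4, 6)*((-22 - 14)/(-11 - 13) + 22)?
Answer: 423/2 ≈ 211.50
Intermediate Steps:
a(O, u) = 3 + u
a(-4, 6)*((-22 - 14)/(-11 - 13) + 22) = (3 + 6)*((-22 - 14)/(-11 - 13) + 22) = 9*(-36/(-24) + 22) = 9*(-36*(-1/24) + 22) = 9*(3/2 + 22) = 9*(47/2) = 423/2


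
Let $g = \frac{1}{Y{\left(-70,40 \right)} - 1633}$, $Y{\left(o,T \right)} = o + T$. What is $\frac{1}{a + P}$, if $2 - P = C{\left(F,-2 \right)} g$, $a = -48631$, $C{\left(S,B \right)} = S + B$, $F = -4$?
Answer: $- \frac{1663}{80870033} \approx -2.0564 \cdot 10^{-5}$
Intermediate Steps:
$Y{\left(o,T \right)} = T + o$
$g = - \frac{1}{1663}$ ($g = \frac{1}{\left(40 - 70\right) - 1633} = \frac{1}{-30 - 1633} = \frac{1}{-1663} = - \frac{1}{1663} \approx -0.00060132$)
$C{\left(S,B \right)} = B + S$
$P = \frac{3320}{1663}$ ($P = 2 - \left(-2 - 4\right) \left(- \frac{1}{1663}\right) = 2 - \left(-6\right) \left(- \frac{1}{1663}\right) = 2 - \frac{6}{1663} = \frac{3320}{1663} \approx 1.9964$)
$\frac{1}{a + P} = \frac{1}{-48631 + \frac{3320}{1663}} = \frac{1}{- \frac{80870033}{1663}} = - \frac{1663}{80870033}$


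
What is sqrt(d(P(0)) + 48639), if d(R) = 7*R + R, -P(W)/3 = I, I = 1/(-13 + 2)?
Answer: sqrt(5885583)/11 ≈ 220.55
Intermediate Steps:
I = -1/11 (I = 1/(-11) = -1/11 ≈ -0.090909)
P(W) = 3/11 (P(W) = -3*(-1/11) = 3/11)
d(R) = 8*R
sqrt(d(P(0)) + 48639) = sqrt(8*(3/11) + 48639) = sqrt(24/11 + 48639) = sqrt(535053/11) = sqrt(5885583)/11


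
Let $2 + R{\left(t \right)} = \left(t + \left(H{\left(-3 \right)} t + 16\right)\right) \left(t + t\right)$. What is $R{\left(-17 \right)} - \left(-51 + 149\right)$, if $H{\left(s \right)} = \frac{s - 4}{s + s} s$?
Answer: $-2089$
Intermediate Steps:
$H{\left(s \right)} = -2 + \frac{s}{2}$ ($H{\left(s \right)} = \frac{-4 + s}{2 s} s = -2 + \frac{s}{2}$)
$R{\left(t \right)} = -2 + 2 t \left(16 - \frac{5 t}{2}\right)$ ($R{\left(t \right)} = -2 + \left(t + \left(\left(-2 + \frac{1}{2} \left(-3\right)\right) t + 16\right)\right) \left(t + t\right) = -2 + \left(t + \left(\left(-2 - \frac{3}{2}\right) t + 16\right)\right) 2 t = -2 + \left(t - \left(-16 + \frac{7 t}{2}\right)\right) 2 t = -2 + \left(16 - \frac{5 t}{2}\right) 2 t = -2 + 2 t \left(16 - \frac{5 t}{2}\right)$)
$R{\left(-17 \right)} - \left(-51 + 149\right) = \left(-2 - 5 \left(-17\right)^{2} + 32 \left(-17\right)\right) - \left(-51 + 149\right) = \left(-2 - 1445 - 544\right) - 98 = -1991 - 98 = -2089$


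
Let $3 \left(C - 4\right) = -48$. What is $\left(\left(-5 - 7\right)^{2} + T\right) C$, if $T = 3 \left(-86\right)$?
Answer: $1368$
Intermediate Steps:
$T = -258$
$C = -12$ ($C = 4 + \frac{1}{3} \left(-48\right) = 4 - 16 = -12$)
$\left(\left(-5 - 7\right)^{2} + T\right) C = \left(\left(-5 - 7\right)^{2} - 258\right) \left(-12\right) = \left(\left(-12\right)^{2} - 258\right) \left(-12\right) = \left(144 - 258\right) \left(-12\right) = \left(-114\right) \left(-12\right) = 1368$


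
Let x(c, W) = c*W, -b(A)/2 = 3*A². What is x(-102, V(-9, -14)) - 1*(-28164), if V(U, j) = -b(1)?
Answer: 27552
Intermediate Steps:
b(A) = -6*A²
V(U, j) = 6 (V(U, j) = -(-6)*1² = -(-6) = -1*(-6) = 6)
x(c, W) = W*c
x(-102, V(-9, -14)) - 1*(-28164) = 6*(-102) - 1*(-28164) = -612 + 28164 = 27552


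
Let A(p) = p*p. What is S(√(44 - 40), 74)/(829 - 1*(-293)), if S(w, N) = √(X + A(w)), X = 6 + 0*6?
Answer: √10/1122 ≈ 0.0028184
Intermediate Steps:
X = 6 (X = 6 + 0 = 6)
A(p) = p²
S(w, N) = √(6 + w²)
S(√(44 - 40), 74)/(829 - 1*(-293)) = √(6 + (√(44 - 40))²)/(829 - 1*(-293)) = √(6 + (√4)²)/(829 + 293) = √(6 + 2²)/1122 = √(6 + 4)*(1/1122) = √10*(1/1122) = √10/1122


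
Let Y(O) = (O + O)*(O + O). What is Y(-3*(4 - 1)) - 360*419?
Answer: -150516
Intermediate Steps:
Y(O) = 4*O² (Y(O) = (2*O)*(2*O) = 4*O²)
Y(-3*(4 - 1)) - 360*419 = 4*(-3*(4 - 1))² - 360*419 = 4*(-3*3)² - 150840 = 4*(-9)² - 150840 = 4*81 - 150840 = 324 - 150840 = -150516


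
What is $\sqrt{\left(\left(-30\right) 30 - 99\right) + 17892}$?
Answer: $3 \sqrt{1877} \approx 129.97$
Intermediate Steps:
$\sqrt{\left(\left(-30\right) 30 - 99\right) + 17892} = \sqrt{\left(-900 - 99\right) + 17892} = \sqrt{-999 + 17892} = \sqrt{16893} = 3 \sqrt{1877}$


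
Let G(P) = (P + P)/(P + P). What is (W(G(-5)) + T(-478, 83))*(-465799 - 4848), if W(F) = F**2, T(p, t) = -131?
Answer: 61184110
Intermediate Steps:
G(P) = 1 (G(P) = (2*P)/((2*P)) = (2*P)*(1/(2*P)) = 1)
(W(G(-5)) + T(-478, 83))*(-465799 - 4848) = (1**2 - 131)*(-465799 - 4848) = (1 - 131)*(-470647) = -130*(-470647) = 61184110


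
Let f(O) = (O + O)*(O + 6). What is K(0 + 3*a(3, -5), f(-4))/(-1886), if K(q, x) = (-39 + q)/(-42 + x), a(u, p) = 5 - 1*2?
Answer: -15/54694 ≈ -0.00027425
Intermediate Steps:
a(u, p) = 3 (a(u, p) = 5 - 2 = 3)
f(O) = 2*O*(6 + O) (f(O) = (2*O)*(6 + O) = 2*O*(6 + O))
K(q, x) = (-39 + q)/(-42 + x)
K(0 + 3*a(3, -5), f(-4))/(-1886) = ((-39 + (0 + 3*3))/(-42 + 2*(-4)*(6 - 4)))/(-1886) = ((-39 + (0 + 9))/(-42 + 2*(-4)*2))*(-1/1886) = ((-39 + 9)/(-42 - 16))*(-1/1886) = (-30/(-58))*(-1/1886) = -1/58*(-30)*(-1/1886) = (15/29)*(-1/1886) = -15/54694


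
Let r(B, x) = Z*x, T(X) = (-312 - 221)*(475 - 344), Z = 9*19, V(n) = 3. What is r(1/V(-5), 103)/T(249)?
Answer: -17613/69823 ≈ -0.25225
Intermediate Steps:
Z = 171
T(X) = -69823 (T(X) = -533*131 = -69823)
r(B, x) = 171*x
r(1/V(-5), 103)/T(249) = (171*103)/(-69823) = 17613*(-1/69823) = -17613/69823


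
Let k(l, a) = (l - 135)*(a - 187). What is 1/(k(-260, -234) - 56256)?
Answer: 1/110039 ≈ 9.0877e-6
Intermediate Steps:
k(l, a) = (-187 + a)*(-135 + l) (k(l, a) = (-135 + l)*(-187 + a) = (-187 + a)*(-135 + l))
1/(k(-260, -234) - 56256) = 1/((25245 - 187*(-260) - 135*(-234) - 234*(-260)) - 56256) = 1/((25245 + 48620 + 31590 + 60840) - 56256) = 1/(166295 - 56256) = 1/110039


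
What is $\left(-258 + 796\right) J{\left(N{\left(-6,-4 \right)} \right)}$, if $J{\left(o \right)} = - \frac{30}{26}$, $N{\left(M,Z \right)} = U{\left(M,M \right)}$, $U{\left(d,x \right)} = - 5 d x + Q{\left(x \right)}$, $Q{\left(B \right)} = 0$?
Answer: $- \frac{8070}{13} \approx -620.77$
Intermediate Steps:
$U{\left(d,x \right)} = - 5 d x$ ($U{\left(d,x \right)} = - 5 d x + 0 = - 5 d x$)
$N{\left(M,Z \right)} = - 5 M^{2}$ ($N{\left(M,Z \right)} = - 5 M M = - 5 M^{2}$)
$J{\left(o \right)} = - \frac{15}{13}$ ($J{\left(o \right)} = \left(-30\right) \frac{1}{26} = - \frac{15}{13}$)
$\left(-258 + 796\right) J{\left(N{\left(-6,-4 \right)} \right)} = \left(-258 + 796\right) \left(- \frac{15}{13}\right) = 538 \left(- \frac{15}{13}\right) = - \frac{8070}{13}$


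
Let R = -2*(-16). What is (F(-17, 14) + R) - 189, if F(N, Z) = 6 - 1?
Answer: -152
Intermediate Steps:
R = 32
F(N, Z) = 5
(F(-17, 14) + R) - 189 = (5 + 32) - 189 = 37 - 189 = -152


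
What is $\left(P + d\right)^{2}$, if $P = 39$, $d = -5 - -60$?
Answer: $8836$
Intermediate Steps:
$d = 55$ ($d = -5 + 60 = 55$)
$\left(P + d\right)^{2} = \left(39 + 55\right)^{2} = 94^{2} = 8836$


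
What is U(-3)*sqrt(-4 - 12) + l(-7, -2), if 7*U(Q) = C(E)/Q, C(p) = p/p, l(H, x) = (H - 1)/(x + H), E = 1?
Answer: 8/9 - 4*I/21 ≈ 0.88889 - 0.19048*I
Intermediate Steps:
l(H, x) = (-1 + H)/(H + x)
C(p) = 1
U(Q) = 1/(7*Q) (U(Q) = (1/Q)/7 = 1/(7*Q))
U(-3)*sqrt(-4 - 12) + l(-7, -2) = ((1/7)/(-3))*sqrt(-4 - 12) + (-1 - 7)/(-7 - 2) = ((1/7)*(-1/3))*sqrt(-16) - 8/(-9) = -4*I/21 - 1/9*(-8) = -4*I/21 + 8/9 = 8/9 - 4*I/21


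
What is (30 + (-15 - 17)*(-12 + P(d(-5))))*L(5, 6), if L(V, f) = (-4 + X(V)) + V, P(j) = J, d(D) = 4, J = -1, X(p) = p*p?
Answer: 11596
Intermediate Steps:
X(p) = p**2
P(j) = -1
L(V, f) = -4 + V + V**2 (L(V, f) = (-4 + V**2) + V = -4 + V + V**2)
(30 + (-15 - 17)*(-12 + P(d(-5))))*L(5, 6) = (30 + (-15 - 17)*(-12 - 1))*(-4 + 5 + 5**2) = (30 - 32*(-13))*(-4 + 5 + 25) = (30 + 416)*26 = 446*26 = 11596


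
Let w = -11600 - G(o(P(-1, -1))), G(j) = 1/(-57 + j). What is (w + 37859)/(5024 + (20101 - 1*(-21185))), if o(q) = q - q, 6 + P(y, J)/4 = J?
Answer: 748382/1319835 ≈ 0.56703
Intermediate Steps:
P(y, J) = -24 + 4*J
o(q) = 0
w = -661199/57 (w = -11600 - 1/(-57 + 0) = -11600 - 1/(-57) = -11600 - 1*(-1/57) = -11600 + 1/57 = -661199/57 ≈ -11600.)
(w + 37859)/(5024 + (20101 - 1*(-21185))) = (-661199/57 + 37859)/(5024 + (20101 - 1*(-21185))) = 1496764/(57*(5024 + (20101 + 21185))) = 1496764/(57*(5024 + 41286)) = (1496764/57)/46310 = (1496764/57)*(1/46310) = 748382/1319835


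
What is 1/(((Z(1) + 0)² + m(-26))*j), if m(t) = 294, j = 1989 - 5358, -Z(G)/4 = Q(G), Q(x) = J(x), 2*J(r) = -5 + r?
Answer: -1/1206102 ≈ -8.2912e-7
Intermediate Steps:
J(r) = -5/2 + r/2 (J(r) = (-5 + r)/2 = -5/2 + r/2)
Q(x) = -5/2 + x/2
Z(G) = 10 - 2*G (Z(G) = -4*(-5/2 + G/2) = 10 - 2*G)
j = -3369
1/(((Z(1) + 0)² + m(-26))*j) = 1/((((10 - 2*1) + 0)² + 294)*(-3369)) = -1/3369/(((10 - 2) + 0)² + 294) = -1/3369/((8 + 0)² + 294) = -1/3369/(8² + 294) = -1/3369/(64 + 294) = -1/3369/358 = (1/358)*(-1/3369) = -1/1206102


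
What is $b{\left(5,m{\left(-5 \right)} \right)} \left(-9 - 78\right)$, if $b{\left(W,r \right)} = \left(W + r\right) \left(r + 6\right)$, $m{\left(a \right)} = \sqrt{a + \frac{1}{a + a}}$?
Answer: $- \frac{21663}{10} - \frac{957 i \sqrt{510}}{10} \approx -2166.3 - 2161.2 i$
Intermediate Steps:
$m{\left(a \right)} = \sqrt{a + \frac{1}{2 a}}$
$b{\left(W,r \right)} = \left(6 + r\right) \left(W + r\right)$ ($b{\left(W,r \right)} = \left(W + r\right) \left(6 + r\right) = \left(6 + r\right) \left(W + r\right)$)
$b{\left(5,m{\left(-5 \right)} \right)} \left(-9 - 78\right) = \left(\left(\frac{\sqrt{\frac{2}{-5} + 4 \left(-5\right)}}{2}\right)^{2} + 6 \cdot 5 + 6 \frac{\sqrt{\frac{2}{-5} + 4 \left(-5\right)}}{2} + 5 \frac{\sqrt{\frac{2}{-5} + 4 \left(-5\right)}}{2}\right) \left(-9 - 78\right) = \left(\left(\frac{\sqrt{2 \left(- \frac{1}{5}\right) - 20}}{2}\right)^{2} + 30 + 6 \frac{\sqrt{2 \left(- \frac{1}{5}\right) - 20}}{2} + 5 \frac{\sqrt{2 \left(- \frac{1}{5}\right) - 20}}{2}\right) \left(-9 - 78\right) = \left(\left(\frac{\sqrt{- \frac{2}{5} - 20}}{2}\right)^{2} + 30 + 6 \frac{\sqrt{- \frac{2}{5} - 20}}{2} + 5 \frac{\sqrt{- \frac{2}{5} - 20}}{2}\right) \left(-87\right) = \left(\left(\frac{\sqrt{- \frac{102}{5}}}{2}\right)^{2} + 30 + 6 \frac{\sqrt{- \frac{102}{5}}}{2} + 5 \frac{\sqrt{- \frac{102}{5}}}{2}\right) \left(-87\right) = \left(\left(\frac{\frac{1}{5} i \sqrt{510}}{2}\right)^{2} + 30 + 6 \frac{\frac{1}{5} i \sqrt{510}}{2} + 5 \frac{\frac{1}{5} i \sqrt{510}}{2}\right) \left(-87\right) = \left(\left(\frac{i \sqrt{510}}{10}\right)^{2} + 30 + 6 \frac{i \sqrt{510}}{10} + 5 \frac{i \sqrt{510}}{10}\right) \left(-87\right) = \left(- \frac{51}{10} + 30 + \frac{3 i \sqrt{510}}{5} + \frac{i \sqrt{510}}{2}\right) \left(-87\right) = \left(\frac{249}{10} + \frac{11 i \sqrt{510}}{10}\right) \left(-87\right) = - \frac{21663}{10} - \frac{957 i \sqrt{510}}{10}$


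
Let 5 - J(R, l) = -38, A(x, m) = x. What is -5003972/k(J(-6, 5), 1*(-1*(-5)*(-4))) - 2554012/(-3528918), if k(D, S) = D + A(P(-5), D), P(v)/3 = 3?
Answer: -2207309256709/22937967 ≈ -96230.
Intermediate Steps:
P(v) = 9 (P(v) = 3*3 = 9)
J(R, l) = 43 (J(R, l) = 5 - 1*(-38) = 5 + 38 = 43)
k(D, S) = 9 + D (k(D, S) = D + 9 = 9 + D)
-5003972/k(J(-6, 5), 1*(-1*(-5)*(-4))) - 2554012/(-3528918) = -5003972/(9 + 43) - 2554012/(-3528918) = -5003972/52 - 2554012*(-1/3528918) = -5003972*1/52 + 1277006/1764459 = -1250993/13 + 1277006/1764459 = -2207309256709/22937967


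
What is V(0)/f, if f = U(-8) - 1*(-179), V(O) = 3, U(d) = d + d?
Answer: 3/163 ≈ 0.018405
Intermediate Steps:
U(d) = 2*d
f = 163 (f = 2*(-8) - 1*(-179) = -16 + 179 = 163)
V(0)/f = 3/163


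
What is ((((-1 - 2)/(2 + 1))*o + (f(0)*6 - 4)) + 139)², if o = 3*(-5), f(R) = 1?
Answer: 24336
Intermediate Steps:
o = -15
((((-1 - 2)/(2 + 1))*o + (f(0)*6 - 4)) + 139)² = ((((-1 - 2)/(2 + 1))*(-15) + (1*6 - 4)) + 139)² = ((-3/3*(-15) + (6 - 4)) + 139)² = ((-3*⅓*(-15) + 2) + 139)² = ((-1*(-15) + 2) + 139)² = ((15 + 2) + 139)² = (17 + 139)² = 156² = 24336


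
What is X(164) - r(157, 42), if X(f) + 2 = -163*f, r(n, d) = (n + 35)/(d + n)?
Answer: -5320258/199 ≈ -26735.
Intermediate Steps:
r(n, d) = (35 + n)/(d + n)
X(f) = -2 - 163*f
X(164) - r(157, 42) = (-2 - 163*164) - (35 + 157)/(42 + 157) = (-2 - 26732) - 192/199 = -26734 - 192/199 = -5320258/199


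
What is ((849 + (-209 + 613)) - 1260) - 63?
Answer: -70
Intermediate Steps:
((849 + (-209 + 613)) - 1260) - 63 = ((849 + 404) - 1260) - 63 = (1253 - 1260) - 63 = -7 - 63 = -70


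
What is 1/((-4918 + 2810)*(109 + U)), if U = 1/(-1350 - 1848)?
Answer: -1599/367404374 ≈ -4.3522e-6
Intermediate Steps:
U = -1/3198 (U = 1/(-3198) = -1/3198 ≈ -0.00031270)
1/((-4918 + 2810)*(109 + U)) = 1/((-4918 + 2810)*(109 - 1/3198)) = 1/(-2108*348581/3198) = 1/(-367404374/1599) = -1599/367404374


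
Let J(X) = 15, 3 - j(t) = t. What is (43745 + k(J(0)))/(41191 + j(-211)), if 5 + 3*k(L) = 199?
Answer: 131429/124215 ≈ 1.0581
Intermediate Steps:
j(t) = 3 - t
k(L) = 194/3 (k(L) = -5/3 + (⅓)*199 = -5/3 + 199/3 = 194/3)
(43745 + k(J(0)))/(41191 + j(-211)) = (43745 + 194/3)/(41191 + (3 - 1*(-211))) = 131429/(3*(41191 + (3 + 211))) = 131429/(3*(41191 + 214)) = (131429/3)/41405 = (131429/3)*(1/41405) = 131429/124215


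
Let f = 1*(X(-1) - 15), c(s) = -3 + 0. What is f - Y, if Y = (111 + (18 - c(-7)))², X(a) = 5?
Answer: -17434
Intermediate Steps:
c(s) = -3
f = -10 (f = 1*(5 - 15) = 1*(-10) = -10)
Y = 17424 (Y = (111 + (18 - 1*(-3)))² = (111 + (18 + 3))² = (111 + 21)² = 132² = 17424)
f - Y = -10 - 1*17424 = -10 - 17424 = -17434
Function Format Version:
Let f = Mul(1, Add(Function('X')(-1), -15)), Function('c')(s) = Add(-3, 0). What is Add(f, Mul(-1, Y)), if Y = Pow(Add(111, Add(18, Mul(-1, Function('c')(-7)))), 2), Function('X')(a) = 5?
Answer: -17434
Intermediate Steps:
Function('c')(s) = -3
f = -10 (f = Mul(1, Add(5, -15)) = Mul(1, -10) = -10)
Y = 17424 (Y = Pow(Add(111, Add(18, Mul(-1, -3))), 2) = Pow(Add(111, Add(18, 3)), 2) = Pow(Add(111, 21), 2) = Pow(132, 2) = 17424)
Add(f, Mul(-1, Y)) = Add(-10, Mul(-1, 17424)) = Add(-10, -17424) = -17434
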